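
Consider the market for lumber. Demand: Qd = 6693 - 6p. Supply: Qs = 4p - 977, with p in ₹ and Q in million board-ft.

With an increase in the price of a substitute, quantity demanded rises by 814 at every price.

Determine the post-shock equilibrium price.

848.4

Before the shock: 6693 - 6p = 4p - 977 ⇒ 7670 = 10p ⇒ p = 767, Q = 2091.
The new curves are Qd = 7507 - 6p (demand) and Qs = 4p - 977 (supply).
Equate the new curves: 7507 - 6p = 4p - 977, giving 8484 = 10p, p = 848.4, Q = 2416.6.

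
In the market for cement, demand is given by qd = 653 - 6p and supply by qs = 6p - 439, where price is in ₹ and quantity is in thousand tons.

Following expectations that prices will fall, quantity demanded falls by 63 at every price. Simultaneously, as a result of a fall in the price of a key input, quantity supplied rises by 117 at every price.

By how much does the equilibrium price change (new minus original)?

-15

Solve the original market: 653 - 6p = 6p - 439, hence p = 91 and q = 107.
The new curves are qd = 590 - 6p (demand) and qs = 6p - 322 (supply).
Setting them equal: 590 - 6p = 6p - 322 → 912 = 12p, so p = 76 and q = 134.
Δp = 76 − 91 = -15.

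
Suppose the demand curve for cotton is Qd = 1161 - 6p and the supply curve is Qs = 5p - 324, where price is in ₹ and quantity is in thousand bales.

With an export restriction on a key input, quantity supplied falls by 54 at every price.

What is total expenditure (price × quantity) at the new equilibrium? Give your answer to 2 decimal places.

Solve the original market: 1161 - 6p = 5p - 324, hence p = 135 and Q = 351.
After the shift, demand is Qd = 1161 - 6p and supply is Qs = 5p - 378.
Clearing the new market: 1161 - 6p = 5p - 378, so p = 1539/11 ≈ 139.9091 and Q = 3537/11 ≈ 321.5455.
New expenditure = 139.9091 × 321.5455 = 44987.13.

44987.13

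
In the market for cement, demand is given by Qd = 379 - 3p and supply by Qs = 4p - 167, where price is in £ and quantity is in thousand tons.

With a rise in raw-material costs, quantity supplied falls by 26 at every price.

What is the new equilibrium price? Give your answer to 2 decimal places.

Before the shock: 379 - 3p = 4p - 167 ⇒ 546 = 7p ⇒ p = 78, Q = 145.
The shock moves the curves to Qd = 379 - 3p and Qs = 4p - 193.
Setting them equal: 379 - 3p = 4p - 193 → 572 = 7p, so p = 572/7 ≈ 81.7143 and Q = 937/7 ≈ 133.8571.

81.71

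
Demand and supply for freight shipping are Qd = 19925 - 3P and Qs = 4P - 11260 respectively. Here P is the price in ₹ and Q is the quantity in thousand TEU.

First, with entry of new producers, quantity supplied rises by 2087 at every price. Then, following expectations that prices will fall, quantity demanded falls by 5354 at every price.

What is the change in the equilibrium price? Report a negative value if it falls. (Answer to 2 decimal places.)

Before the shock: 19925 - 3P = 4P - 11260 ⇒ 31185 = 7P ⇒ P = 4455, Q = 6560.
The new curves are Qd = 14571 - 3P (demand) and Qs = 4P - 9173 (supply).
Clearing the new market: 14571 - 3P = 4P - 9173, so P = 3392 and Q = 4395.
ΔP = 3392 − 4455 = -1063.00.

-1063.00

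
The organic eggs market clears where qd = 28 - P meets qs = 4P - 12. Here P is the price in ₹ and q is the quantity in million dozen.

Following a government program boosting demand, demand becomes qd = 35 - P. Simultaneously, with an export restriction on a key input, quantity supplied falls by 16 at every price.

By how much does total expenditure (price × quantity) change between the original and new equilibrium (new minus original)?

Original equilibrium: 28 - P = 4P - 12 gives 40 = 5P, so P = 8 and q = 20.
The shock moves the curves to qd = 35 - P and qs = 4P - 28.
Equate the new curves: 35 - P = 4P - 28, giving 63 = 5P, P = 12.6, q = 22.4.
Expenditure moves from 8×20 = 160 to 12.6×22.4 = 282.24; change = +122.24.

+122.24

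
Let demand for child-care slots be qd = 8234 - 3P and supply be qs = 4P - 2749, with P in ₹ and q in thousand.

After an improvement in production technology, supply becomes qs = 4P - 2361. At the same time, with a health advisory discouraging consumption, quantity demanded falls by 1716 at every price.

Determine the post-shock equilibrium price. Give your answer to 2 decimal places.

1268.43

Solve the original market: 8234 - 3P = 4P - 2749, hence P = 1569 and q = 3527.
After the shift, demand is qd = 6518 - 3P and supply is qs = 4P - 2361.
Setting them equal: 6518 - 3P = 4P - 2361 → 8879 = 7P, so P = 8879/7 ≈ 1268.4286 and q = 18989/7 ≈ 2712.7143.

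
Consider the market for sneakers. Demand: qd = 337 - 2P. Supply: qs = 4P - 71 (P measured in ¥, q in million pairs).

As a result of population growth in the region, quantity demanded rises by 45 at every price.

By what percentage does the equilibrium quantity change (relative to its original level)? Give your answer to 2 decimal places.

Initially, 337 - 2P = 4P - 71, so 408 = 6P and P = 68, q = 201.
The shock moves the curves to qd = 382 - 2P and qs = 4P - 71.
Equate the new curves: 382 - 2P = 4P - 71, giving 453 = 6P, P = 75.5, q = 231.
%Δq = (231 − 201) / 201 × 100 = +14.93%.

+14.93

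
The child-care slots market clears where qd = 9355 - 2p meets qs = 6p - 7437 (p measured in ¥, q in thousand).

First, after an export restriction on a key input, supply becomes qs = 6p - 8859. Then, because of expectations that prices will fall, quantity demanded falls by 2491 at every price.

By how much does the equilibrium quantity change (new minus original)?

Initially, 9355 - 2p = 6p - 7437, so 16792 = 8p and p = 2099, q = 5157.
After the shift, demand is qd = 6864 - 2p and supply is qs = 6p - 8859.
Clearing the new market: 6864 - 2p = 6p - 8859, so p = 1965.375 and q = 2933.25.
Δq = 2933.25 − 5157 = -2223.75.

-2223.75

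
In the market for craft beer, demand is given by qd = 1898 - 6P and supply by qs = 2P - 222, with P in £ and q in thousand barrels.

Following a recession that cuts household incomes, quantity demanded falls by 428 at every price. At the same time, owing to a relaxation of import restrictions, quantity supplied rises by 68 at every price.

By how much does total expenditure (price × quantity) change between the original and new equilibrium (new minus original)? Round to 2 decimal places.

Initially, 1898 - 6P = 2P - 222, so 2120 = 8P and P = 265, q = 308.
The new curves are qd = 1470 - 6P (demand) and qs = 2P - 154 (supply).
Clearing the new market: 1470 - 6P = 2P - 154, so P = 203 and q = 252.
Expenditure moves from 265×308 = 81620 to 203×252 = 51156; change = -30464.00.

-30464.00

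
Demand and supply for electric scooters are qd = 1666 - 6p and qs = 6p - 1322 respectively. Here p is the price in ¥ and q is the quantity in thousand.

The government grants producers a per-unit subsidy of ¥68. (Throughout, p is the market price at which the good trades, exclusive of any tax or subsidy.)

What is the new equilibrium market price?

Original equilibrium: 1666 - 6p = 6p - 1322 gives 2988 = 12p, so p = 249 and q = 172.
Since sellers receive the price plus the subsidy, the effective supply curve becomes qs = 6p - 914.
Equate the new curves: 1666 - 6p = 6p - 914, giving 2580 = 12p, p = 215, q = 376.

215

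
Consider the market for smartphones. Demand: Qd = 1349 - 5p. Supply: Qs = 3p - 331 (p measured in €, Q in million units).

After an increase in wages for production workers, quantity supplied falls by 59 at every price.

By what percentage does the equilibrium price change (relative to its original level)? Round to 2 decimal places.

Before the shock: 1349 - 5p = 3p - 331 ⇒ 1680 = 8p ⇒ p = 210, Q = 299.
With the change applied: demand Qd = 1349 - 5p, supply Qs = 3p - 390.
Setting them equal: 1349 - 5p = 3p - 390 → 1739 = 8p, so p = 217.375 and Q = 262.125.
%Δp = (217.375 − 210) / 210 × 100 = +3.51%.

+3.51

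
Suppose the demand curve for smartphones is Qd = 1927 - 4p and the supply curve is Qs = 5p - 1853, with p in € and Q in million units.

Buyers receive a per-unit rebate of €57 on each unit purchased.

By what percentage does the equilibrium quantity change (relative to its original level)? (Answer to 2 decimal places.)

Initially, 1927 - 4p = 5p - 1853, so 3780 = 9p and p = 420, Q = 247.
Since buyers' out-of-pocket price is the market price minus the rebate, the effective demand curve becomes Qd = 2155 - 4p.
Setting them equal: 2155 - 4p = 5p - 1853 → 4008 = 9p, so p = 1336/3 ≈ 445.3333 and Q = 1121/3 ≈ 373.6667.
%ΔQ = (373.6667 − 247) / 247 × 100 = +51.28%.

+51.28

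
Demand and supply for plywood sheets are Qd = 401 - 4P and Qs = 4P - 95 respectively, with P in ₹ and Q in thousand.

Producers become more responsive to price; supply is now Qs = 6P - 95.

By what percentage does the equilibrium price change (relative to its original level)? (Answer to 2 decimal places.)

Initially, 401 - 4P = 4P - 95, so 496 = 8P and P = 62, Q = 153.
After the shift, demand is Qd = 401 - 4P and supply is Qs = 6P - 95.
Setting them equal: 401 - 4P = 6P - 95 → 496 = 10P, so P = 49.6 and Q = 202.6.
%ΔP = (49.6 − 62) / 62 × 100 = -20.00%.

-20.00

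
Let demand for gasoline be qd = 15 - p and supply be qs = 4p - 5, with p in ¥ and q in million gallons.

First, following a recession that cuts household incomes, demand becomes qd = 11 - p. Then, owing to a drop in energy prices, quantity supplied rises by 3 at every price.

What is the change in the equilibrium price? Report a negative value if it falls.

Solve the original market: 15 - p = 4p - 5, hence p = 4 and q = 11.
The shock moves the curves to qd = 11 - p and qs = 4p - 2.
Clearing the new market: 11 - p = 4p - 2, so p = 2.6 and q = 8.4.
Δp = 2.6 − 4 = -1.4.

-1.4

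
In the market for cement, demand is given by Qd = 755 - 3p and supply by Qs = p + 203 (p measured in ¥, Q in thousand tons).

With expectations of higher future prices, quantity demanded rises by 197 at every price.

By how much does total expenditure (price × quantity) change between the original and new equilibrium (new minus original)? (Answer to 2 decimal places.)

+26016.31

Original equilibrium: 755 - 3p = p + 203 gives 552 = 4p, so p = 138 and Q = 341.
The new curves are Qd = 952 - 3p (demand) and Qs = p + 203 (supply).
Setting them equal: 952 - 3p = p + 203 → 749 = 4p, so p = 187.25 and Q = 390.25.
Expenditure moves from 138×341 = 47058 to 187.25×390.25 = 73074.3125; change = +26016.31.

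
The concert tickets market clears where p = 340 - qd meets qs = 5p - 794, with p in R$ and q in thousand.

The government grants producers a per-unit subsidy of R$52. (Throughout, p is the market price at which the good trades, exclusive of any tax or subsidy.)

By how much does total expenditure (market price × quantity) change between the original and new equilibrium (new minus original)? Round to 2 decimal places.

-231.11

Solve the original market: 340 - p = 5p - 794, hence p = 189 and q = 151.
Since sellers receive the price plus the subsidy, the effective supply curve becomes qs = 5p - 534.
Clearing the new market: 340 - p = 5p - 534, so p = 437/3 ≈ 145.6667 and q = 583/3 ≈ 194.3333.
Expenditure moves from 189×151 = 28539 to 145.6667×194.3333 = 28307.8889; change = -231.11.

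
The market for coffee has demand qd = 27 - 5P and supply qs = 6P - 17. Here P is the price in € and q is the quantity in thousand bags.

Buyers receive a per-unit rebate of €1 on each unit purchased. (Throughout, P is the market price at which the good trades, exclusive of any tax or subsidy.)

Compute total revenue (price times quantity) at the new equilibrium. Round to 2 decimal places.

Original equilibrium: 27 - 5P = 6P - 17 gives 44 = 11P, so P = 4 and q = 7.
Since buyers' out-of-pocket price is the market price minus the rebate, the effective demand curve becomes qd = 32 - 5P.
Equate the new curves: 32 - 5P = 6P - 17, giving 49 = 11P, P = 49/11 ≈ 4.4545, q = 107/11 ≈ 9.7273.
New expenditure = 4.4545 × 9.7273 = 43.33.

43.33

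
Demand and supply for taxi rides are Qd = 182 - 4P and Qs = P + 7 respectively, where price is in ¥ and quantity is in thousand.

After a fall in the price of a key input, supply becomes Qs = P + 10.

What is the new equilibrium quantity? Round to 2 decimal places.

44.40

Initially, 182 - 4P = P + 7, so 175 = 5P and P = 35, Q = 42.
After the shift, demand is Qd = 182 - 4P and supply is Qs = P + 10.
Equate the new curves: 182 - 4P = P + 10, giving 172 = 5P, P = 34.4, Q = 44.4.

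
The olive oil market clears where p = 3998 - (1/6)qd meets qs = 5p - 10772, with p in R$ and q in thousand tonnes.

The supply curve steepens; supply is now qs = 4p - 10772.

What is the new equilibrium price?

Before the shock: 23988 - 6p = 5p - 10772 ⇒ 34760 = 11p ⇒ p = 3160, q = 5028.
After the shift, demand is qd = 23988 - 6p and supply is qs = 4p - 10772.
Equate the new curves: 23988 - 6p = 4p - 10772, giving 34760 = 10p, p = 3476, q = 3132.

3476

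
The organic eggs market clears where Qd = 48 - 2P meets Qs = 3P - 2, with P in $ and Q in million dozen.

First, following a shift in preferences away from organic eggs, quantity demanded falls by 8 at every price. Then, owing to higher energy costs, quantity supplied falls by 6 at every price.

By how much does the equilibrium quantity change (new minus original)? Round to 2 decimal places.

Initially, 48 - 2P = 3P - 2, so 50 = 5P and P = 10, Q = 28.
With the change applied: demand Qd = 40 - 2P, supply Qs = 3P - 8.
Equate the new curves: 40 - 2P = 3P - 8, giving 48 = 5P, P = 9.6, Q = 20.8.
ΔQ = 20.8 − 28 = -7.20.

-7.20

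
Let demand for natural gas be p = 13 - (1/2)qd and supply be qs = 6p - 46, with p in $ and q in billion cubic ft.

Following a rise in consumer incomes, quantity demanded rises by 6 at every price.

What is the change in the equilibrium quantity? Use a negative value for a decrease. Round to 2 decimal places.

Original equilibrium: 26 - 2p = 6p - 46 gives 72 = 8p, so p = 9 and q = 8.
The new curves are qd = 32 - 2p (demand) and qs = 6p - 46 (supply).
Equate the new curves: 32 - 2p = 6p - 46, giving 78 = 8p, p = 9.75, q = 12.5.
Δq = 12.5 − 8 = +4.50.

+4.50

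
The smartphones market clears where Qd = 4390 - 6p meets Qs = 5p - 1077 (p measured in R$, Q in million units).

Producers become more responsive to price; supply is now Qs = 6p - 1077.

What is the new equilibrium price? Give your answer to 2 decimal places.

455.58

Original equilibrium: 4390 - 6p = 5p - 1077 gives 5467 = 11p, so p = 497 and Q = 1408.
After the shift, demand is Qd = 4390 - 6p and supply is Qs = 6p - 1077.
Setting them equal: 4390 - 6p = 6p - 1077 → 5467 = 12p, so p = 5467/12 ≈ 455.5833 and Q = 1656.5.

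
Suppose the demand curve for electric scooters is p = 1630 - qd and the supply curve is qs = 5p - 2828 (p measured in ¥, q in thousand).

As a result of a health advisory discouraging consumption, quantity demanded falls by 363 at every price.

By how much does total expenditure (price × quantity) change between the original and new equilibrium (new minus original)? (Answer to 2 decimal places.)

-260119.75

Original equilibrium: 1630 - p = 5p - 2828 gives 4458 = 6p, so p = 743 and q = 887.
After the shift, demand is qd = 1267 - p and supply is qs = 5p - 2828.
Equate the new curves: 1267 - p = 5p - 2828, giving 4095 = 6p, p = 682.5, q = 584.5.
Expenditure moves from 743×887 = 659041 to 682.5×584.5 = 398921.25; change = -260119.75.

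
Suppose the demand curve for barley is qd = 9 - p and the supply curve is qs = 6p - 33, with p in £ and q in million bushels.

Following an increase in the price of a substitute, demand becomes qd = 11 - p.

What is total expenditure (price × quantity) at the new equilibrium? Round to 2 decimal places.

Solve the original market: 9 - p = 6p - 33, hence p = 6 and q = 3.
With the change applied: demand qd = 11 - p, supply qs = 6p - 33.
Equate the new curves: 11 - p = 6p - 33, giving 44 = 7p, p = 44/7 ≈ 6.2857, q = 33/7 ≈ 4.7143.
New expenditure = 6.2857 × 4.7143 = 29.63.

29.63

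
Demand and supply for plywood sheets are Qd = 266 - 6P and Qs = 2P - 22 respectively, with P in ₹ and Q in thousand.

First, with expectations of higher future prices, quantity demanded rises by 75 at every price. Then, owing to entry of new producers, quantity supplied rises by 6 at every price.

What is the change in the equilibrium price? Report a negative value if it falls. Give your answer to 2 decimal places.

+8.63

Original equilibrium: 266 - 6P = 2P - 22 gives 288 = 8P, so P = 36 and Q = 50.
After the shift, demand is Qd = 341 - 6P and supply is Qs = 2P - 16.
Setting them equal: 341 - 6P = 2P - 16 → 357 = 8P, so P = 44.625 and Q = 73.25.
ΔP = 44.625 − 36 = +8.63.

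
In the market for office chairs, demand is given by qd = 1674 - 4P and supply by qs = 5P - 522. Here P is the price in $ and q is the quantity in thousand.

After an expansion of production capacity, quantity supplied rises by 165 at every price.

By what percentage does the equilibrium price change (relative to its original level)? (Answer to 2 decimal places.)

-7.51

Solve the original market: 1674 - 4P = 5P - 522, hence P = 244 and q = 698.
With the change applied: demand qd = 1674 - 4P, supply qs = 5P - 357.
Equate the new curves: 1674 - 4P = 5P - 357, giving 2031 = 9P, P = 677/3 ≈ 225.6667, q = 2314/3 ≈ 771.3333.
%ΔP = (225.6667 − 244) / 244 × 100 = -7.51%.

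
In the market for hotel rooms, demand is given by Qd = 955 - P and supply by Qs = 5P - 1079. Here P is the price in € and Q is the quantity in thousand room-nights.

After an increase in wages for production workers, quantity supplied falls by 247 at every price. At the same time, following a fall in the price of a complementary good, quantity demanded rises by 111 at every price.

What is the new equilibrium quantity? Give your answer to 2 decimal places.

Original equilibrium: 955 - P = 5P - 1079 gives 2034 = 6P, so P = 339 and Q = 616.
With the change applied: demand Qd = 1066 - P, supply Qs = 5P - 1326.
New equilibrium: 1066 - P = 5P - 1326 ⇒ 2392 = 6P ⇒ P = 1196/3 ≈ 398.6667, Q = 2002/3 ≈ 667.3333.

667.33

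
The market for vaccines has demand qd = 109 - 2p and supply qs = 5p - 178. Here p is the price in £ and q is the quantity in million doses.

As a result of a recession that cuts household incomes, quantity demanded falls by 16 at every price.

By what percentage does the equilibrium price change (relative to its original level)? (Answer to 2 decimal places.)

-5.57

Original equilibrium: 109 - 2p = 5p - 178 gives 287 = 7p, so p = 41 and q = 27.
After the shift, demand is qd = 93 - 2p and supply is qs = 5p - 178.
Setting them equal: 93 - 2p = 5p - 178 → 271 = 7p, so p = 271/7 ≈ 38.7143 and q = 109/7 ≈ 15.5714.
%Δp = (38.7143 − 41) / 41 × 100 = -5.57%.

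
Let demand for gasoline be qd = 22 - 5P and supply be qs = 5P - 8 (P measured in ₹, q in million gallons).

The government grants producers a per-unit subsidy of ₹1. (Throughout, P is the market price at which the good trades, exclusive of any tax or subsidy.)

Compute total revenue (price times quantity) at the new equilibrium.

Original equilibrium: 22 - 5P = 5P - 8 gives 30 = 10P, so P = 3 and q = 7.
Since sellers receive the price plus the subsidy, the effective supply curve becomes qs = 5P - 3.
Equate the new curves: 22 - 5P = 5P - 3, giving 25 = 10P, P = 2.5, q = 9.5.
New expenditure = 2.5 × 9.5 = 23.75.

23.75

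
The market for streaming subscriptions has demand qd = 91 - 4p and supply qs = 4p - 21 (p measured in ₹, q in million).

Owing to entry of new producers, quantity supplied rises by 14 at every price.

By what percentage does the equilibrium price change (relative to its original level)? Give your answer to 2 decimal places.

Initially, 91 - 4p = 4p - 21, so 112 = 8p and p = 14, q = 35.
The new curves are qd = 91 - 4p (demand) and qs = 4p - 7 (supply).
Equate the new curves: 91 - 4p = 4p - 7, giving 98 = 8p, p = 12.25, q = 42.
%Δp = (12.25 − 14) / 14 × 100 = -12.50%.

-12.50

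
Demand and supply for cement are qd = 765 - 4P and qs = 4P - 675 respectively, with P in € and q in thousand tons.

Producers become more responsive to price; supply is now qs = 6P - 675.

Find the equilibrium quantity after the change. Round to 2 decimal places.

189.00

Original equilibrium: 765 - 4P = 4P - 675 gives 1440 = 8P, so P = 180 and q = 45.
The shock moves the curves to qd = 765 - 4P and qs = 6P - 675.
Clearing the new market: 765 - 4P = 6P - 675, so P = 144 and q = 189.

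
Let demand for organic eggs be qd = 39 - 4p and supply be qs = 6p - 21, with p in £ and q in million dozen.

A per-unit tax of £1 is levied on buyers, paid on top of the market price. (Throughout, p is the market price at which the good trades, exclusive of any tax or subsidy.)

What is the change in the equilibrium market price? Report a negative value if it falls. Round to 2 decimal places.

Initially, 39 - 4p = 6p - 21, so 60 = 10p and p = 6, q = 15.
Since buyers pay the price plus the tax, the effective demand curve becomes qd = 35 - 4p.
New equilibrium: 35 - 4p = 6p - 21 ⇒ 56 = 10p ⇒ p = 5.6, q = 12.6.
Δp = 5.6 − 6 = -0.40.

-0.40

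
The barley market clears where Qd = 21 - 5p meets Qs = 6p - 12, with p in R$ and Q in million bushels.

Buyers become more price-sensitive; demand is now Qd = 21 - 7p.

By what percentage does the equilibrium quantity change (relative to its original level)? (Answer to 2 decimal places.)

Before the shock: 21 - 5p = 6p - 12 ⇒ 33 = 11p ⇒ p = 3, Q = 6.
After the shift, demand is Qd = 21 - 7p and supply is Qs = 6p - 12.
Clearing the new market: 21 - 7p = 6p - 12, so p = 33/13 ≈ 2.5385 and Q = 42/13 ≈ 3.2308.
%ΔQ = (3.2308 − 6) / 6 × 100 = -46.15%.

-46.15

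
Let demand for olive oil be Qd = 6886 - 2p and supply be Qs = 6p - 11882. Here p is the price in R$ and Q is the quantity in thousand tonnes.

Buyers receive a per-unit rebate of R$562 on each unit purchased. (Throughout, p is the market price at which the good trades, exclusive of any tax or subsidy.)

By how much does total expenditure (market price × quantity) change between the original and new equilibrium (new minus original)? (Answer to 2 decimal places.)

+2404376.50

Initially, 6886 - 2p = 6p - 11882, so 18768 = 8p and p = 2346, Q = 2194.
Since buyers' out-of-pocket price is the market price minus the rebate, the effective demand curve becomes Qd = 8010 - 2p.
Equate the new curves: 8010 - 2p = 6p - 11882, giving 19892 = 8p, p = 2486.5, Q = 3037.
Expenditure moves from 2346×2194 = 5147124 to 2486.5×3037 = 7551500.5; change = +2404376.50.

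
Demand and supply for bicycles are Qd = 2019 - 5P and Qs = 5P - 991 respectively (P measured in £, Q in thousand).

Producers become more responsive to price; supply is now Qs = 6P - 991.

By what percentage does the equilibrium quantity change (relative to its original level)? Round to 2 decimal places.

+26.62

Solve the original market: 2019 - 5P = 5P - 991, hence P = 301 and Q = 514.
With the change applied: demand Qd = 2019 - 5P, supply Qs = 6P - 991.
Equate the new curves: 2019 - 5P = 6P - 991, giving 3010 = 11P, P = 3010/11 ≈ 273.6364, Q = 7159/11 ≈ 650.8182.
%ΔQ = (650.8182 − 514) / 514 × 100 = +26.62%.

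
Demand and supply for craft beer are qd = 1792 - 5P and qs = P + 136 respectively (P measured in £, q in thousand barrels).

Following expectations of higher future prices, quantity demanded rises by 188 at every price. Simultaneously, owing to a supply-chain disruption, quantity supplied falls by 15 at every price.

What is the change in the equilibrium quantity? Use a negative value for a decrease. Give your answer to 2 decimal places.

Initially, 1792 - 5P = P + 136, so 1656 = 6P and P = 276, q = 412.
The new curves are qd = 1980 - 5P (demand) and qs = P + 121 (supply).
Clearing the new market: 1980 - 5P = P + 121, so P = 1859/6 ≈ 309.8333 and q = 2585/6 ≈ 430.8333.
Δq = 430.8333 − 412 = +18.83.

+18.83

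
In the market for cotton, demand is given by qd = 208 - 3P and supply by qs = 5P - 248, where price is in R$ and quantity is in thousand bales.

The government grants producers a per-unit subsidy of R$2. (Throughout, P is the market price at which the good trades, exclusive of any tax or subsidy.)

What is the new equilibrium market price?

55.75

Before the shock: 208 - 3P = 5P - 248 ⇒ 456 = 8P ⇒ P = 57, q = 37.
Since sellers receive the price plus the subsidy, the effective supply curve becomes qs = 5P - 238.
New equilibrium: 208 - 3P = 5P - 238 ⇒ 446 = 8P ⇒ P = 55.75, q = 40.75.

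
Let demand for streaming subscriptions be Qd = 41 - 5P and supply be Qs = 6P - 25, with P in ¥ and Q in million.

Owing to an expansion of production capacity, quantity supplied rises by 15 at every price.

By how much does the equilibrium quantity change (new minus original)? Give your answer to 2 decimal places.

Solve the original market: 41 - 5P = 6P - 25, hence P = 6 and Q = 11.
The shock moves the curves to Qd = 41 - 5P and Qs = 6P - 10.
Setting them equal: 41 - 5P = 6P - 10 → 51 = 11P, so P = 51/11 ≈ 4.6364 and Q = 196/11 ≈ 17.8182.
ΔQ = 17.8182 − 11 = +6.82.

+6.82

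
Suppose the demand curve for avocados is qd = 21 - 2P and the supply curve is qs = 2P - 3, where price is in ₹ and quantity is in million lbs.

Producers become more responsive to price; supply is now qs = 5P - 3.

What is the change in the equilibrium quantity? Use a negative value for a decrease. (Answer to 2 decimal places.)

Initially, 21 - 2P = 2P - 3, so 24 = 4P and P = 6, q = 9.
After the shift, demand is qd = 21 - 2P and supply is qs = 5P - 3.
Clearing the new market: 21 - 2P = 5P - 3, so P = 24/7 ≈ 3.4286 and q = 99/7 ≈ 14.1429.
Δq = 14.1429 − 9 = +5.14.

+5.14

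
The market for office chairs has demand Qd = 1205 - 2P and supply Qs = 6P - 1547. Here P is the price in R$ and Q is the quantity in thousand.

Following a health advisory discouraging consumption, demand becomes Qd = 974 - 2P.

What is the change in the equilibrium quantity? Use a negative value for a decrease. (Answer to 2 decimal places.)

Original equilibrium: 1205 - 2P = 6P - 1547 gives 2752 = 8P, so P = 344 and Q = 517.
The shock moves the curves to Qd = 974 - 2P and Qs = 6P - 1547.
Clearing the new market: 974 - 2P = 6P - 1547, so P = 315.125 and Q = 343.75.
ΔQ = 343.75 − 517 = -173.25.

-173.25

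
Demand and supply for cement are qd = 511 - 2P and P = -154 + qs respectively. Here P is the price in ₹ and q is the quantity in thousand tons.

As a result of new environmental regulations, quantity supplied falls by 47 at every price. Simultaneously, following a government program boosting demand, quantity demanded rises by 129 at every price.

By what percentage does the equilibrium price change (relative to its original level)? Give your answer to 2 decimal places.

Original equilibrium: 511 - 2P = P + 154 gives 357 = 3P, so P = 119 and q = 273.
After the shift, demand is qd = 640 - 2P and supply is qs = P + 107.
Clearing the new market: 640 - 2P = P + 107, so P = 533/3 ≈ 177.6667 and q = 854/3 ≈ 284.6667.
%ΔP = (177.6667 − 119) / 119 × 100 = +49.30%.

+49.30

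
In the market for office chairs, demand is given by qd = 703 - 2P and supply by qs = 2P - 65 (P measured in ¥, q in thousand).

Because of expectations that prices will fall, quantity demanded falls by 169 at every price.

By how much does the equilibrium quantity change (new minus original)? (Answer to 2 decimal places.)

Initially, 703 - 2P = 2P - 65, so 768 = 4P and P = 192, q = 319.
After the shift, demand is qd = 534 - 2P and supply is qs = 2P - 65.
Setting them equal: 534 - 2P = 2P - 65 → 599 = 4P, so P = 149.75 and q = 234.5.
Δq = 234.5 − 319 = -84.50.

-84.50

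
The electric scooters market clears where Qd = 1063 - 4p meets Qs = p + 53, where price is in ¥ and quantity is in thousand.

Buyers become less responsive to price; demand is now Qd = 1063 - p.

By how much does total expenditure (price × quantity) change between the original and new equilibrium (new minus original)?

Before the shock: 1063 - 4p = p + 53 ⇒ 1010 = 5p ⇒ p = 202, Q = 255.
The shock moves the curves to Qd = 1063 - p and Qs = p + 53.
Clearing the new market: 1063 - p = p + 53, so p = 505 and Q = 558.
Expenditure moves from 202×255 = 51510 to 505×558 = 281790; change = +230280.

+230280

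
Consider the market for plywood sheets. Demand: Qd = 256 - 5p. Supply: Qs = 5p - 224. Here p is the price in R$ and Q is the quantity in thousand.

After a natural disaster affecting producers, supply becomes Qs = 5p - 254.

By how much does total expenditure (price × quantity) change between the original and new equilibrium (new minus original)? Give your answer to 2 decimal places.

-717.00

Initially, 256 - 5p = 5p - 224, so 480 = 10p and p = 48, Q = 16.
After the shift, demand is Qd = 256 - 5p and supply is Qs = 5p - 254.
Equate the new curves: 256 - 5p = 5p - 254, giving 510 = 10p, p = 51, Q = 1.
Expenditure moves from 48×16 = 768 to 51×1 = 51; change = -717.00.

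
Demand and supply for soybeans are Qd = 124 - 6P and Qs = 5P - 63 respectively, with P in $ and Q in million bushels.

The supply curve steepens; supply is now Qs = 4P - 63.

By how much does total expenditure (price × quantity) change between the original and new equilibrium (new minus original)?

-153.34

Solve the original market: 124 - 6P = 5P - 63, hence P = 17 and Q = 22.
After the shift, demand is Qd = 124 - 6P and supply is Qs = 4P - 63.
New equilibrium: 124 - 6P = 4P - 63 ⇒ 187 = 10P ⇒ P = 18.7, Q = 11.8.
Expenditure moves from 17×22 = 374 to 18.7×11.8 = 220.66; change = -153.34.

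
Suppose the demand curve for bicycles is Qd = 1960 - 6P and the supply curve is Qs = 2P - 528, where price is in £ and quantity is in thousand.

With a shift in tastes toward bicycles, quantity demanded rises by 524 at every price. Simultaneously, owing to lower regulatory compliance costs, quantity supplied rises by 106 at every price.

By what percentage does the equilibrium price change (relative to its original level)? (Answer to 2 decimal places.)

+16.80

Initially, 1960 - 6P = 2P - 528, so 2488 = 8P and P = 311, Q = 94.
With the change applied: demand Qd = 2484 - 6P, supply Qs = 2P - 422.
Clearing the new market: 2484 - 6P = 2P - 422, so P = 363.25 and Q = 304.5.
%ΔP = (363.25 − 311) / 311 × 100 = +16.80%.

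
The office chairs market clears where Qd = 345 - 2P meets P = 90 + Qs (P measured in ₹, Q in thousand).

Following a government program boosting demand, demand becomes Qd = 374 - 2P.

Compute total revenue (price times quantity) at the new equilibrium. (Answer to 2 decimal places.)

10001.78

Initially, 345 - 2P = P - 90, so 435 = 3P and P = 145, Q = 55.
With the change applied: demand Qd = 374 - 2P, supply Qs = P - 90.
Equate the new curves: 374 - 2P = P - 90, giving 464 = 3P, P = 464/3 ≈ 154.6667, Q = 194/3 ≈ 64.6667.
New expenditure = 154.6667 × 64.6667 = 10001.78.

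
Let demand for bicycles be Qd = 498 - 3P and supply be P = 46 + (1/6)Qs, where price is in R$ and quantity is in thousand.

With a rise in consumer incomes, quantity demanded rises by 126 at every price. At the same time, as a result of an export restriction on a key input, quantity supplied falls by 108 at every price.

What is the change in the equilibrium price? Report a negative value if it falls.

Solve the original market: 498 - 3P = 6P - 276, hence P = 86 and Q = 240.
With the change applied: demand Qd = 624 - 3P, supply Qs = 6P - 384.
Setting them equal: 624 - 3P = 6P - 384 → 1008 = 9P, so P = 112 and Q = 288.
ΔP = 112 − 86 = +26.

+26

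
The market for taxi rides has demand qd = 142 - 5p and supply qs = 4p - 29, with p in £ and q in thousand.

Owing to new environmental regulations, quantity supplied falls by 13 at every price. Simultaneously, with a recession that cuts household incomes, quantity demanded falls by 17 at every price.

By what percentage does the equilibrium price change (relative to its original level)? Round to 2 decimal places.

Before the shock: 142 - 5p = 4p - 29 ⇒ 171 = 9p ⇒ p = 19, q = 47.
The new curves are qd = 125 - 5p (demand) and qs = 4p - 42 (supply).
Clearing the new market: 125 - 5p = 4p - 42, so p = 167/9 ≈ 18.5556 and q = 290/9 ≈ 32.2222.
%Δp = (18.5556 − 19) / 19 × 100 = -2.34%.

-2.34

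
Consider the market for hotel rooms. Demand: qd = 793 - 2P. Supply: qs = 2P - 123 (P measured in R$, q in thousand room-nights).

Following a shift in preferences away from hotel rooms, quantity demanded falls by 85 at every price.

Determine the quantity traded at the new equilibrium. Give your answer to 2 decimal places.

Original equilibrium: 793 - 2P = 2P - 123 gives 916 = 4P, so P = 229 and q = 335.
With the change applied: demand qd = 708 - 2P, supply qs = 2P - 123.
Setting them equal: 708 - 2P = 2P - 123 → 831 = 4P, so P = 207.75 and q = 292.5.

292.50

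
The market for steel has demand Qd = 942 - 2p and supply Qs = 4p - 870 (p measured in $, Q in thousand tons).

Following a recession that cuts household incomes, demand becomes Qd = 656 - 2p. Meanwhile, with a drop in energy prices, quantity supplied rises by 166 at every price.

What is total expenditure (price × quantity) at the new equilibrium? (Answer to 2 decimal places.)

Original equilibrium: 942 - 2p = 4p - 870 gives 1812 = 6p, so p = 302 and Q = 338.
With the change applied: demand Qd = 656 - 2p, supply Qs = 4p - 704.
Clearing the new market: 656 - 2p = 4p - 704, so p = 680/3 ≈ 226.6667 and Q = 608/3 ≈ 202.6667.
New expenditure = 226.6667 × 202.6667 = 45937.78.

45937.78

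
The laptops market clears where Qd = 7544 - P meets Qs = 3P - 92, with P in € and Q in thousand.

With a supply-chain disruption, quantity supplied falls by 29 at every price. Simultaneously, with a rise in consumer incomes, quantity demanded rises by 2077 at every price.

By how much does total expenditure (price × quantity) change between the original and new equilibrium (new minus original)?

+6743070.25

Solve the original market: 7544 - P = 3P - 92, hence P = 1909 and Q = 5635.
The shock moves the curves to Qd = 9621 - P and Qs = 3P - 121.
New equilibrium: 9621 - P = 3P - 121 ⇒ 9742 = 4P ⇒ P = 2435.5, Q = 7185.5.
Expenditure moves from 1909×5635 = 10757215 to 2435.5×7185.5 = 17500285.25; change = +6743070.25.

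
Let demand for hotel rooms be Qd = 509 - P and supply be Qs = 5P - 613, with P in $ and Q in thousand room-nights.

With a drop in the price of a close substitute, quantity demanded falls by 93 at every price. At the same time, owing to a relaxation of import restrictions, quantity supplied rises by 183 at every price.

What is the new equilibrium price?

141

Original equilibrium: 509 - P = 5P - 613 gives 1122 = 6P, so P = 187 and Q = 322.
The shock moves the curves to Qd = 416 - P and Qs = 5P - 430.
Clearing the new market: 416 - P = 5P - 430, so P = 141 and Q = 275.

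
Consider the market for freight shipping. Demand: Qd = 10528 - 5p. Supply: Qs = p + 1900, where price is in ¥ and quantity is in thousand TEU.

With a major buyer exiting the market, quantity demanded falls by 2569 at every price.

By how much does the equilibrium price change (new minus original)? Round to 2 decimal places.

-428.17

Initially, 10528 - 5p = p + 1900, so 8628 = 6p and p = 1438, Q = 3338.
The new curves are Qd = 7959 - 5p (demand) and Qs = p + 1900 (supply).
New equilibrium: 7959 - 5p = p + 1900 ⇒ 6059 = 6p ⇒ p = 6059/6 ≈ 1009.8333, Q = 17459/6 ≈ 2909.8333.
Δp = 1009.8333 − 1438 = -428.17.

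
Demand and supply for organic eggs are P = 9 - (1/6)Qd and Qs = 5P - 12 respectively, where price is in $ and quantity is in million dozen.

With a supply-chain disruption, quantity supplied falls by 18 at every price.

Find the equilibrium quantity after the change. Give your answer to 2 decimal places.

Solve the original market: 54 - 6P = 5P - 12, hence P = 6 and Q = 18.
After the shift, demand is Qd = 54 - 6P and supply is Qs = 5P - 30.
Setting them equal: 54 - 6P = 5P - 30 → 84 = 11P, so P = 84/11 ≈ 7.6364 and Q = 90/11 ≈ 8.1818.

8.18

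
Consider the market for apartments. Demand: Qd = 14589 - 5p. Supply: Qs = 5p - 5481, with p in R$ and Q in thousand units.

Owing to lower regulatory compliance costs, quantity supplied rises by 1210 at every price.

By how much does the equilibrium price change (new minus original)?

Solve the original market: 14589 - 5p = 5p - 5481, hence p = 2007 and Q = 4554.
The new curves are Qd = 14589 - 5p (demand) and Qs = 5p - 4271 (supply).
Setting them equal: 14589 - 5p = 5p - 4271 → 18860 = 10p, so p = 1886 and Q = 5159.
Δp = 1886 − 2007 = -121.

-121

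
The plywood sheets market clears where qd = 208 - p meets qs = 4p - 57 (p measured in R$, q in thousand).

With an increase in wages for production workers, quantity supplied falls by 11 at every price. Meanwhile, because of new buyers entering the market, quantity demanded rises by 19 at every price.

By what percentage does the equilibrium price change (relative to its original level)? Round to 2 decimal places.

Solve the original market: 208 - p = 4p - 57, hence p = 53 and q = 155.
With the change applied: demand qd = 227 - p, supply qs = 4p - 68.
Setting them equal: 227 - p = 4p - 68 → 295 = 5p, so p = 59 and q = 168.
%Δp = (59 − 53) / 53 × 100 = +11.32%.

+11.32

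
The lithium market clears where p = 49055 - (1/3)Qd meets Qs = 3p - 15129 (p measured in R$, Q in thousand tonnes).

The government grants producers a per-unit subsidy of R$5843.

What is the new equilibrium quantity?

Solve the original market: 147165 - 3p = 3p - 15129, hence p = 27049 and Q = 66018.
Since sellers receive the price plus the subsidy, the effective supply curve becomes Qs = 3p + 2400.
Clearing the new market: 147165 - 3p = 3p + 2400, so p = 24127.5 and Q = 74782.5.

74782.5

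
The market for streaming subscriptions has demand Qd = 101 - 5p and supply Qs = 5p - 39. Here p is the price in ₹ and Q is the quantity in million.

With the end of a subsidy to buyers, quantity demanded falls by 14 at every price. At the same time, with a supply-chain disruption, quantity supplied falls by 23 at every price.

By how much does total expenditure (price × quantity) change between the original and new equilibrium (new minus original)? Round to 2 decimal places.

-247.75

Solve the original market: 101 - 5p = 5p - 39, hence p = 14 and Q = 31.
The new curves are Qd = 87 - 5p (demand) and Qs = 5p - 62 (supply).
Clearing the new market: 87 - 5p = 5p - 62, so p = 14.9 and Q = 12.5.
Expenditure moves from 14×31 = 434 to 14.9×12.5 = 186.25; change = -247.75.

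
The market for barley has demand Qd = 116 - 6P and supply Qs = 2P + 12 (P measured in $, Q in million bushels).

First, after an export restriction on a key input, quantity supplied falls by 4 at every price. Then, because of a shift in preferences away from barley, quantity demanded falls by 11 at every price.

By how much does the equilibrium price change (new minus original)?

Original equilibrium: 116 - 6P = 2P + 12 gives 104 = 8P, so P = 13 and Q = 38.
The new curves are Qd = 105 - 6P (demand) and Qs = 2P + 8 (supply).
Equate the new curves: 105 - 6P = 2P + 8, giving 97 = 8P, P = 12.125, Q = 32.25.
ΔP = 12.125 − 13 = -0.875.

-0.875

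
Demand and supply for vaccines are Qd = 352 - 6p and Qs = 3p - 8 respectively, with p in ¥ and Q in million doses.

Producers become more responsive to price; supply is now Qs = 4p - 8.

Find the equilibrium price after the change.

36

Solve the original market: 352 - 6p = 3p - 8, hence p = 40 and Q = 112.
After the shift, demand is Qd = 352 - 6p and supply is Qs = 4p - 8.
Equate the new curves: 352 - 6p = 4p - 8, giving 360 = 10p, p = 36, Q = 136.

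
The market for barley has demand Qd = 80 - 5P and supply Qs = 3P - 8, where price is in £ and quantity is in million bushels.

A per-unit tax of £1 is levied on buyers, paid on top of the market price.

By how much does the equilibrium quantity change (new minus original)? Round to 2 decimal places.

Before the shock: 80 - 5P = 3P - 8 ⇒ 88 = 8P ⇒ P = 11, Q = 25.
Since buyers pay the price plus the tax, the effective demand curve becomes Qd = 75 - 5P.
Equate the new curves: 75 - 5P = 3P - 8, giving 83 = 8P, P = 10.375, Q = 23.125.
ΔQ = 23.125 − 25 = -1.88.

-1.88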